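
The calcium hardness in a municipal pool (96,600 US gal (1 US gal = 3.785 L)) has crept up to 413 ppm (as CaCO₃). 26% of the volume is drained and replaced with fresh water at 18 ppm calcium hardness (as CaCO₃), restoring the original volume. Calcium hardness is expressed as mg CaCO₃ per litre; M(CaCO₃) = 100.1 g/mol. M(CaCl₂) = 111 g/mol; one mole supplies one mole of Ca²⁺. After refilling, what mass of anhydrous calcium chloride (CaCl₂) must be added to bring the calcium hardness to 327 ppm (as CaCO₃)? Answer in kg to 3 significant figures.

6.77 kg

Volume: 96,600 US gal × 3.785 L/gal = 365,631 L.
After draining 26% and refilling: 413 × 0.74 + 18 × 0.26 = 310.3 ppm.
Deficit to target: 327 − 310.3 = 16.7 mg/L.
As CaCO₃: 16.7 mg/L × 365,631 L = 6106 g; ÷ 100.1 = 61 mol Ca²⁺.
Mass: 61 × 111 = 6771 g.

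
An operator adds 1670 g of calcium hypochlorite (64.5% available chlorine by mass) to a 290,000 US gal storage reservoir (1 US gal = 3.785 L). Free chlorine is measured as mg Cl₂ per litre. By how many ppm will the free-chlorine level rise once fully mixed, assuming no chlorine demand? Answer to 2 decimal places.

Volume: 290,000 US gal × 3.785 L/gal = 1,097,650 L.
Available chlorine delivered: 1670 g × 0.645 = 1077 g as Cl₂.
Concentration rise: 1077 g / 1,097,650 L = 0.9813 mg/L = 0.98 ppm.

0.98 ppm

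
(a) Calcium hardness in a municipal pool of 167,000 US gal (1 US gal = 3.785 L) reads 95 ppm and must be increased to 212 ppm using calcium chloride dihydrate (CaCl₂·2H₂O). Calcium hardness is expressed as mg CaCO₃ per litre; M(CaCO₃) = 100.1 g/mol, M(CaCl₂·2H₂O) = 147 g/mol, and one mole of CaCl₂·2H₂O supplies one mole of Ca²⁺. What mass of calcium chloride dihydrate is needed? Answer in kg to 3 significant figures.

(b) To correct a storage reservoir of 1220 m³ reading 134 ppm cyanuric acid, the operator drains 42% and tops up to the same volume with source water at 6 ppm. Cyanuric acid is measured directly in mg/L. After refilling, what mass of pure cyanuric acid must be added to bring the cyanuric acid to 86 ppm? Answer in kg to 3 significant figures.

(a) 109 kg; (b) 7.03 kg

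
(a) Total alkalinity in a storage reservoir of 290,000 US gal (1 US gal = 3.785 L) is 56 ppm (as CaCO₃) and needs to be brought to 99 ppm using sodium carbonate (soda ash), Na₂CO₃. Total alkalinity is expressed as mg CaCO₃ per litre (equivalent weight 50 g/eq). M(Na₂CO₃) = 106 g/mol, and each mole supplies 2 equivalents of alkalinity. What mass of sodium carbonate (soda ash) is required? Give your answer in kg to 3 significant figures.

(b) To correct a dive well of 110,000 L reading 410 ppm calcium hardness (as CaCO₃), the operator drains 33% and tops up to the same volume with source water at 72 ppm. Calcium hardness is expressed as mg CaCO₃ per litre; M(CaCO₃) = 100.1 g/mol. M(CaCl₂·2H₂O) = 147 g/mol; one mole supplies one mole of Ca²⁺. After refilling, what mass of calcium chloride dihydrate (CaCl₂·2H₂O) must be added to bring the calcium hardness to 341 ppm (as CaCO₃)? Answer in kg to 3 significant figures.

(a) 50.0 kg; (b) 6.87 kg

(a) Volume: 290,000 US gal × 3.785 L/gal = 1,097,650 L.
(a) Alkalinity to add: (99 − 56) = 43 mg/L as CaCO₃ × 1,097,650 L = 47,200 g as CaCO₃.
(a) Equivalents: 47,200 g ÷ 50 g/eq = 944 eq.
(a) Each mole of Na₂CO₃ supplies 2 eq, so 944 / 2 = 472 mol.
(a) Mass: 472 mol × 106 g/mol = 50,030 g.

(b) After draining 33% and refilling: 410 × 0.67 + 72 × 0.33 = 298.46 ppm.
(b) Deficit to target: 341 − 298.46 = 42.54 mg/L.
(b) As CaCO₃: 42.54 mg/L × 110,000 L = 4679 g; ÷ 100.1 = 46.75 mol Ca²⁺.
(b) Mass: 46.75 × 147 = 6872 g.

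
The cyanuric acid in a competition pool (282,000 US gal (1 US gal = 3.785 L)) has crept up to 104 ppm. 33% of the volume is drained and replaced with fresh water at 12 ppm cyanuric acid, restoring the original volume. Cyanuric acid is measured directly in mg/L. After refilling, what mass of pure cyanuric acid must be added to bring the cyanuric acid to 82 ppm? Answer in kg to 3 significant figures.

Volume: 282,000 US gal × 3.785 L/gal = 1,067,370 L.
After draining 33% and refilling: 104 × 0.67 + 12 × 0.33 = 73.64 ppm.
Deficit to target: 82 − 73.64 = 8.36 mg/L.
Mass: 8.36 mg/L × 1,067,370 L = 8923 g cyanuric acid.

8.92 kg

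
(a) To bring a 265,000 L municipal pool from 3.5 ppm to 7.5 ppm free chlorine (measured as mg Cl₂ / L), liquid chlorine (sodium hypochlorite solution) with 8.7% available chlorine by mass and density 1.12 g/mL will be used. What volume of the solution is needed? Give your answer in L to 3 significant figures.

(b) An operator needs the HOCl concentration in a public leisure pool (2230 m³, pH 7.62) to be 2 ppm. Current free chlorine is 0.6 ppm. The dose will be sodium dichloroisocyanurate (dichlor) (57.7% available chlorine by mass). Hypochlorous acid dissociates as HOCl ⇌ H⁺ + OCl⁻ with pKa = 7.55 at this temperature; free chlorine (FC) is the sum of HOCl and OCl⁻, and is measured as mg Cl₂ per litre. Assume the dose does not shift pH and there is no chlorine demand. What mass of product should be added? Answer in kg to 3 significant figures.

(a) 10.9 L; (b) 14.5 kg

(a) Chlorine deficit: 7.5 − 3.5 = 4 ppm = 4 mg/L as Cl₂.
(a) Cl₂ equivalent needed: 4 mg/L × 265,000 L = 1,060,000 mg = 1060 g.
(a) Product at 8.7% available chlorine: 1060 / 0.087 = 12,180 g.
(a) Volume at density 1.12 g/mL: 12,180 g ÷ 1.12 g/mL = 10,880 mL.

(b) Volume: 2230 m³ = 2,230,000 L.
(b) [OCl⁻]/[HOCl] = 10^(pH − pKa) = 10^(7.62 − 7.55) = 1.175; fraction as HOCl = 1/(1 + 1.175) = 0.4598.
(b) Free chlorine required for 2 ppm HOCl: 2 / 0.4598 = 4.35 ppm.
(b) FC to add: 4.35 − 0.6 = 3.75 mg/L as Cl₂.
(b) Cl₂ equivalent: 3.75 mg/L × 2,230,000 L = 8362 g.
(b) Product at 57.7% available Cl: 8362 / 0.577 = 14,490 g.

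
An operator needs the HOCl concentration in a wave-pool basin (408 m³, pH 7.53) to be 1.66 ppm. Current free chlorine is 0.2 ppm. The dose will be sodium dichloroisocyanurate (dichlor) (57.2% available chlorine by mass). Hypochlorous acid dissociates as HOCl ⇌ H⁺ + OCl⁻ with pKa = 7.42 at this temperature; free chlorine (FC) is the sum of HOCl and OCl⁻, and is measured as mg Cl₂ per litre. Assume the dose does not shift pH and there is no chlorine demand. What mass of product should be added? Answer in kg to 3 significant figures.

2.57 kg

Volume: 408 m³ = 408,000 L.
[OCl⁻]/[HOCl] = 10^(pH − pKa) = 10^(7.53 − 7.42) = 1.288; fraction as HOCl = 1/(1 + 1.288) = 0.437.
Free chlorine required for 1.66 ppm HOCl: 1.66 / 0.437 = 3.798 ppm.
FC to add: 3.798 − 0.2 = 3.598 mg/L as Cl₂.
Cl₂ equivalent: 3.598 mg/L × 408,000 L = 1468 g.
Product at 57.2% available Cl: 1468 / 0.572 = 2567 g.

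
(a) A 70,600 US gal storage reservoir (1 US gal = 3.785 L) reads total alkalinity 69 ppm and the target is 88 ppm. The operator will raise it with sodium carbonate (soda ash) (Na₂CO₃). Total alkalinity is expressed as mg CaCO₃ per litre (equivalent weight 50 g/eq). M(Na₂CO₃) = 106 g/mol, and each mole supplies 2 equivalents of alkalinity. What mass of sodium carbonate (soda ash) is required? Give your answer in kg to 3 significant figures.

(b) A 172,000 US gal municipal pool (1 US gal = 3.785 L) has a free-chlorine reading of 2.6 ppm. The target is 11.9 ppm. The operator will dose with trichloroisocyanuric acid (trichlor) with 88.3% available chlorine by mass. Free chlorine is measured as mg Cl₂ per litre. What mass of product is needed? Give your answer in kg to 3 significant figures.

(a) Volume: 70,600 US gal × 3.785 L/gal = 267,221 L.
(a) Alkalinity to add: (88 − 69) = 19 mg/L as CaCO₃ × 267,221 L = 5077 g as CaCO₃.
(a) Equivalents: 5077 g ÷ 50 g/eq = 101.5 eq.
(a) Each mole of Na₂CO₃ supplies 2 eq, so 101.5 / 2 = 50.77 mol.
(a) Mass: 50.77 mol × 106 g/mol = 5382 g.

(b) Volume: 172,000 US gal × 3.785 L/gal = 651,020 L.
(b) Chlorine deficit: 11.9 − 2.6 = 9.3 ppm = 9.3 mg/L as Cl₂.
(b) Cl₂ equivalent needed: 9.3 mg/L × 651,020 L = 6,054,000 mg = 6054 g.
(b) Product at 88.3% available chlorine: 6054 / 0.883 = 6857 g.

(a) 5.38 kg; (b) 6.86 kg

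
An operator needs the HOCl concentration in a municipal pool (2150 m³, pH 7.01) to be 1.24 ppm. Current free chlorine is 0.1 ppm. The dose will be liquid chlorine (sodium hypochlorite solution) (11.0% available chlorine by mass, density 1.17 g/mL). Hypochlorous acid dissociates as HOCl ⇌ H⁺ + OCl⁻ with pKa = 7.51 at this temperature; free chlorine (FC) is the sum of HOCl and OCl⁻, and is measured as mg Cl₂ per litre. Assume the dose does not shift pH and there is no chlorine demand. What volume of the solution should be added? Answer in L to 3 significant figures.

Volume: 2150 m³ = 2,150,000 L.
[OCl⁻]/[HOCl] = 10^(pH − pKa) = 10^(7.01 − 7.51) = 0.3162; fraction as HOCl = 1/(1 + 0.3162) = 0.7597.
Free chlorine required for 1.24 ppm HOCl: 1.24 / 0.7597 = 1.632 ppm.
FC to add: 1.632 − 0.1 = 1.532 mg/L as Cl₂.
Cl₂ equivalent: 1.532 mg/L × 2,150,000 L = 3294 g.
Product at 11.0% available Cl: 3294 / 0.11 = 29,950 g.
Volume: 29,950 g ÷ 1.17 g/mL = 25,590 mL.

25.6 L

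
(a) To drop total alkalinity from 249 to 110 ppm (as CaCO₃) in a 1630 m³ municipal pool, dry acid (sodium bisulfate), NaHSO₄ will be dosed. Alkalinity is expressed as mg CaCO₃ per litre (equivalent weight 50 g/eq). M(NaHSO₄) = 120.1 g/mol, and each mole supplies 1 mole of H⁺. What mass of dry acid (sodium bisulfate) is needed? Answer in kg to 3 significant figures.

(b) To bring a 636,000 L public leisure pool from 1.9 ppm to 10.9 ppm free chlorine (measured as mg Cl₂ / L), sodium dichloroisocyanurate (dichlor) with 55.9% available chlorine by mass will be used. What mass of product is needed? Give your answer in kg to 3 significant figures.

(a) 544 kg; (b) 10.2 kg

(a) Volume: 1630 m³ = 1,630,000 L.
(a) Alkalinity to neutralize: (249 − 110) = 139 mg/L as CaCO₃ × 1,630,000 L = 226,600 g as CaCO₃.
(a) Equivalents of H⁺ required: 226,600 ÷ 50 g/eq = 4531 eq = 4531 mol NaHSO₄.
(a) Mass of NaHSO₄: 4531 × 120.1 = 544,200 g.

(b) Chlorine deficit: 10.9 − 1.9 = 9 ppm = 9 mg/L as Cl₂.
(b) Cl₂ equivalent needed: 9 mg/L × 636,000 L = 5,724,000 mg = 5724 g.
(b) Product at 55.9% available chlorine: 5724 / 0.559 = 10,240 g.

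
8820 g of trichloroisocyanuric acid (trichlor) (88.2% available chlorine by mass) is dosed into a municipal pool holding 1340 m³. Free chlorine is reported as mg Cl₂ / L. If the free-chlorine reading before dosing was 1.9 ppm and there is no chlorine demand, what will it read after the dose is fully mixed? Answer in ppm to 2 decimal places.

Volume: 1340 m³ = 1,340,000 L.
Available chlorine delivered: 8820 g × 0.882 = 7779 g as Cl₂.
Concentration rise: 7779 g / 1,340,000 L = 5.805 mg/L = 5.81 ppm.
Final FC: 1.9 + 5.81 = 7.71 ppm.

7.71 ppm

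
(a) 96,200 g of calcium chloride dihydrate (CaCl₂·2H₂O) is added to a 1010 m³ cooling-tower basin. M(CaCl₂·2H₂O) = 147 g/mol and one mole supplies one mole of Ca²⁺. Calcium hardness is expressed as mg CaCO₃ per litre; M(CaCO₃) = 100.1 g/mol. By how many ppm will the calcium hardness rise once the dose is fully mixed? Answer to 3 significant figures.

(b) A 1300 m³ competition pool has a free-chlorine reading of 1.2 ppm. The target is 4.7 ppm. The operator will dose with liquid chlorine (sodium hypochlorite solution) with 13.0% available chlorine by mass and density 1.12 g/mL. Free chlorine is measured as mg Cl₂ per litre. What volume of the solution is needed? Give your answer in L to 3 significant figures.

(a) 64.9 ppm; (b) 31.2 L

(a) Volume: 1010 m³ = 1,010,000 L.
(a) Moles of Ca²⁺: 96,200 g ÷ 147 g/mol = 654.4 mol.
(a) As CaCO₃: 654.4 mol × 100.1 g/mol = 65,510 g.
(a) Rise: 65,510 g / 1,010,000 L × 1000 = 64.86 mg/L.

(b) Volume: 1300 m³ = 1,300,000 L.
(b) Chlorine deficit: 4.7 − 1.2 = 3.5 ppm = 3.5 mg/L as Cl₂.
(b) Cl₂ equivalent needed: 3.5 mg/L × 1,300,000 L = 4,550,000 mg = 4550 g.
(b) Product at 13.0% available chlorine: 4550 / 0.13 = 35,000 g.
(b) Volume at density 1.12 g/mL: 35,000 g ÷ 1.12 g/mL = 31,250 mL.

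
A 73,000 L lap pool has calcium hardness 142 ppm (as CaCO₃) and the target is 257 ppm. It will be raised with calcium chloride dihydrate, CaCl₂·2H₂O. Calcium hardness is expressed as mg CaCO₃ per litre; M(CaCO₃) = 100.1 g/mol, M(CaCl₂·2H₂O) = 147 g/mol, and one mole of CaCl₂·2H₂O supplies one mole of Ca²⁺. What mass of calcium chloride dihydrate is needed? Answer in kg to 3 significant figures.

12.3 kg

Hardness to add: (257 − 142) = 115 mg/L as CaCO₃ × 73,000 L = 8395 g as CaCO₃.
Moles of Ca²⁺ (1 mol Ca²⁺ ≡ 1 mol CaCO₃): 8395 / 100.1 g/mol = 83.87 mol.
Mass of CaCl₂·2H₂O: 83.87 × 147 = 12,330 g.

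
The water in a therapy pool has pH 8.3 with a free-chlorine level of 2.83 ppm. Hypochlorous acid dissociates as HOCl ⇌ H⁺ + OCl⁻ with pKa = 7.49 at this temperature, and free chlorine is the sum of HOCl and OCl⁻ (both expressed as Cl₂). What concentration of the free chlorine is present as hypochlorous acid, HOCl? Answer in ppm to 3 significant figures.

0.380 ppm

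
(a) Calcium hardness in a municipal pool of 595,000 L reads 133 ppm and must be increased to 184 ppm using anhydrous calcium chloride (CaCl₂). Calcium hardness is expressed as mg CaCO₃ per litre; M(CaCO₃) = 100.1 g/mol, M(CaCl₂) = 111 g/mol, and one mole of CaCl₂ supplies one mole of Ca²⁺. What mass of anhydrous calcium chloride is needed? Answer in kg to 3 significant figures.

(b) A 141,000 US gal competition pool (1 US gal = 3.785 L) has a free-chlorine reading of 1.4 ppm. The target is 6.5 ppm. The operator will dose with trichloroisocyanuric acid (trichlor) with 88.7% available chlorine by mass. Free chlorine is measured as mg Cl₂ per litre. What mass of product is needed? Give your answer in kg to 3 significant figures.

(a) Hardness to add: (184 − 133) = 51 mg/L as CaCO₃ × 595,000 L = 30,340 g as CaCO₃.
(a) Moles of Ca²⁺ (1 mol Ca²⁺ ≡ 1 mol CaCO₃): 30,340 / 100.1 g/mol = 303.1 mol.
(a) Mass of CaCl₂: 303.1 × 111 = 33,650 g.

(b) Volume: 141,000 US gal × 3.785 L/gal = 533,685 L.
(b) Chlorine deficit: 6.5 − 1.4 = 5.1 ppm = 5.1 mg/L as Cl₂.
(b) Cl₂ equivalent needed: 5.1 mg/L × 533,685 L = 2,722,000 mg = 2722 g.
(b) Product at 88.7% available chlorine: 2722 / 0.887 = 3069 g.

(a) 33.6 kg; (b) 3.07 kg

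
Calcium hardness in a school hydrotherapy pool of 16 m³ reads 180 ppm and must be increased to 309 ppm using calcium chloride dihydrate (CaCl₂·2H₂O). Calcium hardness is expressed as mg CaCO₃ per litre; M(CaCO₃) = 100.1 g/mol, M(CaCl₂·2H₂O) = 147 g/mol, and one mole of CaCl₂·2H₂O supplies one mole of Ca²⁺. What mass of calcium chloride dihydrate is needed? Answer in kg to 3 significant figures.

3.03 kg

Volume: 16 m³ = 16,000 L.
Hardness to add: (309 − 180) = 129 mg/L as CaCO₃ × 16,000 L = 2064 g as CaCO₃.
Moles of Ca²⁺ (1 mol Ca²⁺ ≡ 1 mol CaCO₃): 2064 / 100.1 g/mol = 20.62 mol.
Mass of CaCl₂·2H₂O: 20.62 × 147 = 3031 g.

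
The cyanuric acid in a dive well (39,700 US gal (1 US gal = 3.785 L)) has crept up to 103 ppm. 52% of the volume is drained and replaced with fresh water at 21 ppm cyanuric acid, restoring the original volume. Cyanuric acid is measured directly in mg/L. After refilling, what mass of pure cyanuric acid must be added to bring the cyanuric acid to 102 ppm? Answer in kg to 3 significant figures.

Volume: 39,700 US gal × 3.785 L/gal = 150,264 L.
After draining 52% and refilling: 103 × 0.48 + 21 × 0.52 = 60.36 ppm.
Deficit to target: 102 − 60.36 = 41.64 mg/L.
Mass: 41.64 mg/L × 150,264 L = 6257 g cyanuric acid.

6.26 kg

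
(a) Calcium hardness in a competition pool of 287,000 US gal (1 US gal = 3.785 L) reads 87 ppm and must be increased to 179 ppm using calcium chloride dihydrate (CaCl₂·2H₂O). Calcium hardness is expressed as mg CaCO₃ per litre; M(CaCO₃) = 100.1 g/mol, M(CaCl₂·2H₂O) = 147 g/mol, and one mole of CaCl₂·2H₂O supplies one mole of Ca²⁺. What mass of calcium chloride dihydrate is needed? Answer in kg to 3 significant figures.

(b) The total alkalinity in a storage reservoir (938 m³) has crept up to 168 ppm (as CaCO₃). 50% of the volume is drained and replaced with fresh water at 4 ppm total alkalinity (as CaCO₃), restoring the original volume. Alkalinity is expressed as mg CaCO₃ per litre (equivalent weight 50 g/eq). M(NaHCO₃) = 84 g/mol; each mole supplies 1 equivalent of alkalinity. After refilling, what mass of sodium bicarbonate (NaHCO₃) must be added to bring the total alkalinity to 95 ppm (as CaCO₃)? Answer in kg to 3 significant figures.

(a) Volume: 287,000 US gal × 3.785 L/gal = 1,086,295 L.
(a) Hardness to add: (179 − 87) = 92 mg/L as CaCO₃ × 1,086,295 L = 99,940 g as CaCO₃.
(a) Moles of Ca²⁺ (1 mol Ca²⁺ ≡ 1 mol CaCO₃): 99,940 / 100.1 g/mol = 998.4 mol.
(a) Mass of CaCl₂·2H₂O: 998.4 × 147 = 146,800 g.

(b) Volume: 938 m³ = 938,000 L.
(b) After draining 50% and refilling: 168 × 0.50 + 4 × 0.50 = 86 ppm.
(b) Deficit to target: 95 − 86 = 9 mg/L.
(b) As CaCO₃: 9 mg/L × 938,000 L = 8442 g; ÷ 50 g/eq ÷ 1 = 168.8 mol NaHCO₃.
(b) Mass: 168.8 × 84 = 14,180 g.

(a) 147 kg; (b) 14.2 kg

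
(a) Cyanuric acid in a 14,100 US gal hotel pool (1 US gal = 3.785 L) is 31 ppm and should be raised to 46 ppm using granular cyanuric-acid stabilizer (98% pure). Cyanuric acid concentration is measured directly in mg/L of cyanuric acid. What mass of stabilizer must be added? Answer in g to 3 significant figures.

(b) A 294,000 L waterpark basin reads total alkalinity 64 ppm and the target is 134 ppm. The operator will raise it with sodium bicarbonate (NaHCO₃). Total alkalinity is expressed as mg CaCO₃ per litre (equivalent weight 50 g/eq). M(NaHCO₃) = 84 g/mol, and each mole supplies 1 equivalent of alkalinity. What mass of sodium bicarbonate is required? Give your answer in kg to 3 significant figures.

(a) 817 g; (b) 34.6 kg

(a) Volume: 14,100 US gal × 3.785 L/gal = 53,368 L.
(a) CYA to add: (46 − 31) = 15 mg/L × 53,368 L = 800.5 g cyanuric acid.
(a) At 98% purity: 800.5 / 0.98 = 816.9 g product.

(b) Alkalinity to add: (134 − 64) = 70 mg/L as CaCO₃ × 294,000 L = 20,580 g as CaCO₃.
(b) Equivalents: 20,580 g ÷ 50 g/eq = 411.6 eq.
(b) NaHCO₃ supplies 1 eq per mole → 411.6 mol.
(b) Mass: 411.6 mol × 84 g/mol = 34,570 g.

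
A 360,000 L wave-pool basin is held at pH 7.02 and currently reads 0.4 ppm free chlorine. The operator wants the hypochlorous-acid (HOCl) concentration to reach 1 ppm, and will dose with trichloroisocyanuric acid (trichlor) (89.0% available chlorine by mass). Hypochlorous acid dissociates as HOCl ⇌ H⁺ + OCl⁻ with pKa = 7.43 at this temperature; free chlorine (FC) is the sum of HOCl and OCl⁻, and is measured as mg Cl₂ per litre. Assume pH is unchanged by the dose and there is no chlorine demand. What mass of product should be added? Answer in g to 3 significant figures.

[OCl⁻]/[HOCl] = 10^(pH − pKa) = 10^(7.02 − 7.43) = 0.389; fraction as HOCl = 1/(1 + 0.389) = 0.7199.
Free chlorine required for 1 ppm HOCl: 1 / 0.7199 = 1.389 ppm.
FC to add: 1.389 − 0.4 = 0.989 mg/L as Cl₂.
Cl₂ equivalent: 0.989 mg/L × 360,000 L = 356.1 g.
Product at 89.0% available Cl: 356.1 / 0.89 = 400.1 g.

400 g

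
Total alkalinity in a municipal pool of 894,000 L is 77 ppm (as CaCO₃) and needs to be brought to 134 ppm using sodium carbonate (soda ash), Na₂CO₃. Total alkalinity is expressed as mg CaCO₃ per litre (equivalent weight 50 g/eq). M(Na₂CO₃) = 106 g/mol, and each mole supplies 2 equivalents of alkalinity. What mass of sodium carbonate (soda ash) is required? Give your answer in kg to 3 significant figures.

54.0 kg

Alkalinity to add: (134 − 77) = 57 mg/L as CaCO₃ × 894,000 L = 50,960 g as CaCO₃.
Equivalents: 50,960 g ÷ 50 g/eq = 1019 eq.
Each mole of Na₂CO₃ supplies 2 eq, so 1019 / 2 = 509.6 mol.
Mass: 509.6 mol × 106 g/mol = 54,020 g.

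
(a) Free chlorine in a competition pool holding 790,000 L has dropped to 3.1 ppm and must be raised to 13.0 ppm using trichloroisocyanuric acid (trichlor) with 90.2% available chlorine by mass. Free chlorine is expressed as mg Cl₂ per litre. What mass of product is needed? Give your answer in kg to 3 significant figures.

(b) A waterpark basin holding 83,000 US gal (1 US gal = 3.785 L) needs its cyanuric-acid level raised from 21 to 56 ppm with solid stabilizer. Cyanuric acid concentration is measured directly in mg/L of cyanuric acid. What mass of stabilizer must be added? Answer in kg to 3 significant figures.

(a) Chlorine deficit: 13.0 − 3.1 = 9.9 ppm = 9.9 mg/L as Cl₂.
(a) Cl₂ equivalent needed: 9.9 mg/L × 790,000 L = 7,821,000 mg = 7821 g.
(a) Product at 90.2% available chlorine: 7821 / 0.902 = 8671 g.

(b) Volume: 83,000 US gal × 3.785 L/gal = 314,155 L.
(b) CYA to add: (56 − 21) = 35 mg/L × 314,155 L = 11,000 g cyanuric acid.

(a) 8.67 kg; (b) 11.0 kg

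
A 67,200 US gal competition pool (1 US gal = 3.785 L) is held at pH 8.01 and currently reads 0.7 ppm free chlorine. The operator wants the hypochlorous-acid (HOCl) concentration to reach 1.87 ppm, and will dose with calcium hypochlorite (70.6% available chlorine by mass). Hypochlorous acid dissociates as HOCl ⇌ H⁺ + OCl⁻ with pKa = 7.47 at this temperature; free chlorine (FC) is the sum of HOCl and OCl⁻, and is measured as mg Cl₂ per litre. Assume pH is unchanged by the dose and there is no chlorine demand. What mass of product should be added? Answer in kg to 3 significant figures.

Volume: 67,200 US gal × 3.785 L/gal = 254,352 L.
[OCl⁻]/[HOCl] = 10^(pH − pKa) = 10^(8.01 − 7.47) = 3.467; fraction as HOCl = 1/(1 + 3.467) = 0.2238.
Free chlorine required for 1.87 ppm HOCl: 1.87 / 0.2238 = 8.354 ppm.
FC to add: 8.354 − 0.7 = 7.654 mg/L as Cl₂.
Cl₂ equivalent: 7.654 mg/L × 254,352 L = 1947 g.
Product at 70.6% available Cl: 1947 / 0.706 = 2758 g.

2.76 kg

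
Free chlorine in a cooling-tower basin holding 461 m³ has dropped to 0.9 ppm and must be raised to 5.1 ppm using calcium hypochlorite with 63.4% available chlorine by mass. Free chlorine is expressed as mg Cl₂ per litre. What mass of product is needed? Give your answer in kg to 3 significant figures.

3.05 kg

Volume: 461 m³ = 461,000 L.
Chlorine deficit: 5.1 − 0.9 = 4.2 ppm = 4.2 mg/L as Cl₂.
Cl₂ equivalent needed: 4.2 mg/L × 461,000 L = 1,936,000 mg = 1936 g.
Product at 63.4% available chlorine: 1936 / 0.634 = 3054 g.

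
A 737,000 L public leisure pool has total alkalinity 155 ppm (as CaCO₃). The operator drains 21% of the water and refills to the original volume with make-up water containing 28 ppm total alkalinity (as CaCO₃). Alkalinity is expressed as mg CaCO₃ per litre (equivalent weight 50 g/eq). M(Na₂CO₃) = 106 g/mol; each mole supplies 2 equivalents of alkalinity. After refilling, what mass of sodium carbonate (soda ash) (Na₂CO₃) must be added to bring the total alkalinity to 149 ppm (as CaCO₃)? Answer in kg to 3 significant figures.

16.1 kg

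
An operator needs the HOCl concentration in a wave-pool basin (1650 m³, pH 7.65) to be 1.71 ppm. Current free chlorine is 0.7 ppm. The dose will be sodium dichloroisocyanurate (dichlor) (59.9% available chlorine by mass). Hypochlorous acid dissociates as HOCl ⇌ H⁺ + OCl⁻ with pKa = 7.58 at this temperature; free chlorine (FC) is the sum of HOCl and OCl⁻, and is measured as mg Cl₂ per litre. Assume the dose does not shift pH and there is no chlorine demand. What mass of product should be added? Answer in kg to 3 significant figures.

8.32 kg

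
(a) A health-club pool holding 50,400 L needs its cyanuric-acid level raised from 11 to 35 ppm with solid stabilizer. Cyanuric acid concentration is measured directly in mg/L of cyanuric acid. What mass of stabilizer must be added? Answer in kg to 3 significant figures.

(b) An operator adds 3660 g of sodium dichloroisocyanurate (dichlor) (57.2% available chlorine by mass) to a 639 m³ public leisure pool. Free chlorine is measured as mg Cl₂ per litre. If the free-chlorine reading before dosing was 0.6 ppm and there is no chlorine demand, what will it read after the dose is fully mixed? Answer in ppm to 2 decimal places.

(a) 1.21 kg; (b) 3.88 ppm

(a) CYA to add: (35 − 11) = 24 mg/L × 50,400 L = 1210 g cyanuric acid.

(b) Volume: 639 m³ = 639,000 L.
(b) Available chlorine delivered: 3660 g × 0.572 = 2094 g as Cl₂.
(b) Concentration rise: 2094 g / 639,000 L = 3.276 mg/L = 3.28 ppm.
(b) Final FC: 0.6 + 3.28 = 3.88 ppm.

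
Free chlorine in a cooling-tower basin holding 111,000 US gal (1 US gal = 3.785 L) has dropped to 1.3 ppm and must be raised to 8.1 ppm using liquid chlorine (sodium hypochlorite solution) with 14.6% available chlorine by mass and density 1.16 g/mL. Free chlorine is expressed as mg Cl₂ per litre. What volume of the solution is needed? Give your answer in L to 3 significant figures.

16.9 L

Volume: 111,000 US gal × 3.785 L/gal = 420,135 L.
Chlorine deficit: 8.1 − 1.3 = 6.8 ppm = 6.8 mg/L as Cl₂.
Cl₂ equivalent needed: 6.8 mg/L × 420,135 L = 2,857,000 mg = 2857 g.
Product at 14.6% available chlorine: 2857 / 0.146 = 19,570 g.
Volume at density 1.16 g/mL: 19,570 g ÷ 1.16 g/mL = 16,870 mL.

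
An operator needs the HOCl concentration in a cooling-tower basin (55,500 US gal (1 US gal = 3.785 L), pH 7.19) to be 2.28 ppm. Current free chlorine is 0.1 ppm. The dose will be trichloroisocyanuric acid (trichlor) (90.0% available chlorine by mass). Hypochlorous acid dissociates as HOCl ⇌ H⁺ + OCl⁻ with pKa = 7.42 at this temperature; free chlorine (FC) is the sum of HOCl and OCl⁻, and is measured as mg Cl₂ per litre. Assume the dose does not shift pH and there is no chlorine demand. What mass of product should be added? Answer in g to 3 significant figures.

Volume: 55,500 US gal × 3.785 L/gal = 210,068 L.
[OCl⁻]/[HOCl] = 10^(pH − pKa) = 10^(7.19 − 7.42) = 0.5888; fraction as HOCl = 1/(1 + 0.5888) = 0.6294.
Free chlorine required for 2.28 ppm HOCl: 2.28 / 0.6294 = 3.623 ppm.
FC to add: 3.623 − 0.1 = 3.523 mg/L as Cl₂.
Cl₂ equivalent: 3.523 mg/L × 210,068 L = 740 g.
Product at 90.0% available Cl: 740 / 0.9 = 822.2 g.

822 g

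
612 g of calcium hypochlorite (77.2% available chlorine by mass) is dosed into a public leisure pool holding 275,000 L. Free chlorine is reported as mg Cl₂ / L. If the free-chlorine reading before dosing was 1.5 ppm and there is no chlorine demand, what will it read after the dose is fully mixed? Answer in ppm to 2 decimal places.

Available chlorine delivered: 612 g × 0.772 = 472.5 g as Cl₂.
Concentration rise: 472.5 g / 275,000 L = 1.718 mg/L = 1.72 ppm.
Final FC: 1.5 + 1.72 = 3.22 ppm.

3.22 ppm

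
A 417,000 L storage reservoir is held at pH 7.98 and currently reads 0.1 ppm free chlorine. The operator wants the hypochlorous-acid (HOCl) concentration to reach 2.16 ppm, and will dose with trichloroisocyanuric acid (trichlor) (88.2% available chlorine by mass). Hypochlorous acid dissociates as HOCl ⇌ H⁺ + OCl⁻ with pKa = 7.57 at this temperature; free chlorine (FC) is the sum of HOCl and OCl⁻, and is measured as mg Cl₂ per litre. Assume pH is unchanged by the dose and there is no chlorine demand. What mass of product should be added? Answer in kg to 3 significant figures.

3.60 kg

[OCl⁻]/[HOCl] = 10^(pH − pKa) = 10^(7.98 − 7.57) = 2.57; fraction as HOCl = 1/(1 + 2.57) = 0.2801.
Free chlorine required for 2.16 ppm HOCl: 2.16 / 0.2801 = 7.712 ppm.
FC to add: 7.712 − 0.1 = 7.612 mg/L as Cl₂.
Cl₂ equivalent: 7.612 mg/L × 417,000 L = 3174 g.
Product at 88.2% available Cl: 3174 / 0.882 = 3599 g.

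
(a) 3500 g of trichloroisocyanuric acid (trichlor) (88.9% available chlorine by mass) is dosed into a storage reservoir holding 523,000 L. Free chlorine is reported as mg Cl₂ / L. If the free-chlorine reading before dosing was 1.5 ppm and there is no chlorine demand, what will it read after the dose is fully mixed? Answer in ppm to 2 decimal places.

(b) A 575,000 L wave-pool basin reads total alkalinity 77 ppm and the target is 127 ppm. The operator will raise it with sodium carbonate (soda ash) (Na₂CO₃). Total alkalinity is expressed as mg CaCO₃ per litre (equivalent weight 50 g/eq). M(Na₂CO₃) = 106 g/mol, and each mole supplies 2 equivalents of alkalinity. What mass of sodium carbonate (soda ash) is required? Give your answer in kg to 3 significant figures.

(a) 7.45 ppm; (b) 30.5 kg

(a) Available chlorine delivered: 3500 g × 0.889 = 3112 g as Cl₂.
(a) Concentration rise: 3112 g / 523,000 L = 5.949 mg/L = 5.95 ppm.
(a) Final FC: 1.5 + 5.95 = 7.45 ppm.

(b) Alkalinity to add: (127 − 77) = 50 mg/L as CaCO₃ × 575,000 L = 28,750 g as CaCO₃.
(b) Equivalents: 28,750 g ÷ 50 g/eq = 575 eq.
(b) Each mole of Na₂CO₃ supplies 2 eq, so 575 / 2 = 287.5 mol.
(b) Mass: 287.5 mol × 106 g/mol = 30,480 g.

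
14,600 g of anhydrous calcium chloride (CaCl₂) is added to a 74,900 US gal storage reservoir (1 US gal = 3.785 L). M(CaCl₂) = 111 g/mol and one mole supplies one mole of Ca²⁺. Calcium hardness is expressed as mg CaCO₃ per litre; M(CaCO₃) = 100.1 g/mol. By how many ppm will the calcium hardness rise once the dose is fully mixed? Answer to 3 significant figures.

46.4 ppm

Volume: 74,900 US gal × 3.785 L/gal = 283,496 L.
Moles of Ca²⁺: 14,600 g ÷ 111 g/mol = 131.5 mol.
As CaCO₃: 131.5 mol × 100.1 g/mol = 13,170 g.
Rise: 13,170 g / 283,496 L × 1000 = 46.44 mg/L.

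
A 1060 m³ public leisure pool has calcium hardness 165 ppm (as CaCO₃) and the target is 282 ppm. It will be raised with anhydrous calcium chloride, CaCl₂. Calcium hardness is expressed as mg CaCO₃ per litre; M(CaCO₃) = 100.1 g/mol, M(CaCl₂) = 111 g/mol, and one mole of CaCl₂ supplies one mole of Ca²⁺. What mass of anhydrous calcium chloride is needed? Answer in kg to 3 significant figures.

Volume: 1060 m³ = 1,060,000 L.
Hardness to add: (282 − 165) = 117 mg/L as CaCO₃ × 1,060,000 L = 124,000 g as CaCO₃.
Moles of Ca²⁺ (1 mol Ca²⁺ ≡ 1 mol CaCO₃): 124,000 / 100.1 g/mol = 1239 mol.
Mass of CaCl₂: 1239 × 111 = 137,500 g.

138 kg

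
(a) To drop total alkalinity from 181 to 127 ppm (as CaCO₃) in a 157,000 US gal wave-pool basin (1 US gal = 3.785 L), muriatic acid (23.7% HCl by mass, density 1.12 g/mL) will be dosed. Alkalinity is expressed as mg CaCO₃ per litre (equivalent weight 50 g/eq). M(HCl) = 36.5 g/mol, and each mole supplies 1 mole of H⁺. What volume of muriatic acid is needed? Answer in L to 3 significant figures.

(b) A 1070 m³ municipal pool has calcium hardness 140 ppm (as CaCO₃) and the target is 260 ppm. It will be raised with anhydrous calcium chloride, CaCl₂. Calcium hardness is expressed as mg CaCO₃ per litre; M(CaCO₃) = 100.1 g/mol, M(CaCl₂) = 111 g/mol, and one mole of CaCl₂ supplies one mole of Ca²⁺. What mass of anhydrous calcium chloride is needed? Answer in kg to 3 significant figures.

(a) Volume: 157,000 US gal × 3.785 L/gal = 594,245 L.
(a) Alkalinity to neutralize: (181 − 127) = 54 mg/L as CaCO₃ × 594,245 L = 32,090 g as CaCO₃.
(a) Equivalents of H⁺ required: 32,090 ÷ 50 g/eq = 641.8 eq = 641.8 mol HCl.
(a) Mass of HCl: 641.8 × 36.5 = 23,430 g.
(a) Mass of 23.7% solution: 23,430 / 0.237 = 98,840 g.
(a) Volume: 98,840 g ÷ 1.12 g/mL = 88,250 mL.

(b) Volume: 1070 m³ = 1,070,000 L.
(b) Hardness to add: (260 − 140) = 120 mg/L as CaCO₃ × 1,070,000 L = 128,400 g as CaCO₃.
(b) Moles of Ca²⁺ (1 mol Ca²⁺ ≡ 1 mol CaCO₃): 128,400 / 100.1 g/mol = 1283 mol.
(b) Mass of CaCl₂: 1283 × 111 = 142,400 g.

(a) 88.3 L; (b) 142 kg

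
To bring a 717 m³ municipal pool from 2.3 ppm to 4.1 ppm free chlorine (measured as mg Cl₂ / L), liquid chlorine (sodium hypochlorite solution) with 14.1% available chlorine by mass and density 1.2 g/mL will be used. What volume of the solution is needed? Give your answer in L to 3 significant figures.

Volume: 717 m³ = 717,000 L.
Chlorine deficit: 4.1 − 2.3 = 1.8 ppm = 1.8 mg/L as Cl₂.
Cl₂ equivalent needed: 1.8 mg/L × 717,000 L = 1,291,000 mg = 1291 g.
Product at 14.1% available chlorine: 1291 / 0.141 = 9153 g.
Volume at density 1.2 g/mL: 9153 g ÷ 1.2 g/mL = 7628 mL.

7.63 L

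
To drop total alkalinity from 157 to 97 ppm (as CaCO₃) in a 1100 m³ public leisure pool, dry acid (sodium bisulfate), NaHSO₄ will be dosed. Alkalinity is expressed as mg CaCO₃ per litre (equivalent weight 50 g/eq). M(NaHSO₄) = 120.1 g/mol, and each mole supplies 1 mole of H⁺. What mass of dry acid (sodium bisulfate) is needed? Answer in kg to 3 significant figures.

Volume: 1100 m³ = 1,100,000 L.
Alkalinity to neutralize: (157 − 97) = 60 mg/L as CaCO₃ × 1,100,000 L = 66,000 g as CaCO₃.
Equivalents of H⁺ required: 66,000 ÷ 50 g/eq = 1320 eq = 1320 mol NaHSO₄.
Mass of NaHSO₄: 1320 × 120.1 = 158,500 g.

159 kg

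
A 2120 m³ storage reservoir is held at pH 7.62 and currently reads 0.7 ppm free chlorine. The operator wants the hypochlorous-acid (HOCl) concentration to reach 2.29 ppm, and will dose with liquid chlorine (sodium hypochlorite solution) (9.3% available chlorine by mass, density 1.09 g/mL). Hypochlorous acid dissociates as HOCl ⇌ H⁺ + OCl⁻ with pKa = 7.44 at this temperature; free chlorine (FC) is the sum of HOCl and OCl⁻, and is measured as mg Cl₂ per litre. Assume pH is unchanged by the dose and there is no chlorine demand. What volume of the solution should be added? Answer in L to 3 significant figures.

106 L

Volume: 2120 m³ = 2,120,000 L.
[OCl⁻]/[HOCl] = 10^(pH − pKa) = 10^(7.62 − 7.44) = 1.514; fraction as HOCl = 1/(1 + 1.514) = 0.3978.
Free chlorine required for 2.29 ppm HOCl: 2.29 / 0.3978 = 5.756 ppm.
FC to add: 5.756 − 0.7 = 5.056 mg/L as Cl₂.
Cl₂ equivalent: 5.056 mg/L × 2,120,000 L = 10,720 g.
Product at 9.3% available Cl: 10,720 / 0.093 = 115,300 g.
Volume: 115,300 g ÷ 1.09 g/mL = 105,700 mL.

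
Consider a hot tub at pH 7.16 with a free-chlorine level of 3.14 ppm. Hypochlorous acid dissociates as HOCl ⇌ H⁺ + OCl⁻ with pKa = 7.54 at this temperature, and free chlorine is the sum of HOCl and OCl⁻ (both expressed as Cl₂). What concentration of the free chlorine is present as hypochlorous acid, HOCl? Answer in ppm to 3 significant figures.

[OCl⁻]/[HOCl] = 10^(pH − pKa) = 10^(7.16 − 7.54) = 10^-0.38 = 0.4169.
Fraction as HOCl = 1 / (1 + 0.4169) = 0.7058.
HOCl = 0.7058 × 3.14 ppm = 2.216 ppm.

2.22 ppm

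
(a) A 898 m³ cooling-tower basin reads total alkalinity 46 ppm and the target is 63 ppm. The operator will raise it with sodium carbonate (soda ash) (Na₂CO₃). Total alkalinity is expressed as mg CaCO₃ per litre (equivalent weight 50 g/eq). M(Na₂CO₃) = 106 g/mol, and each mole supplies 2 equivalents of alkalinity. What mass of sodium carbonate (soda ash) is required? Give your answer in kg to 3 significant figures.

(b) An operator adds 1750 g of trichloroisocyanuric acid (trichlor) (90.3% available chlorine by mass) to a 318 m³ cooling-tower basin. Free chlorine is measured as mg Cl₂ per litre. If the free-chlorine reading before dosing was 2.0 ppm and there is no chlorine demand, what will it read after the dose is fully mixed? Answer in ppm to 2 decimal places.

(a) Volume: 898 m³ = 898,000 L.
(a) Alkalinity to add: (63 − 46) = 17 mg/L as CaCO₃ × 898,000 L = 15,270 g as CaCO₃.
(a) Equivalents: 15,270 g ÷ 50 g/eq = 305.3 eq.
(a) Each mole of Na₂CO₃ supplies 2 eq, so 305.3 / 2 = 152.7 mol.
(a) Mass: 152.7 mol × 106 g/mol = 16,180 g.

(b) Volume: 318 m³ = 318,000 L.
(b) Available chlorine delivered: 1750 g × 0.903 = 1580 g as Cl₂.
(b) Concentration rise: 1580 g / 318,000 L = 4.969 mg/L = 4.97 ppm.
(b) Final FC: 2.0 + 4.97 = 6.97 ppm.

(a) 16.2 kg; (b) 6.97 ppm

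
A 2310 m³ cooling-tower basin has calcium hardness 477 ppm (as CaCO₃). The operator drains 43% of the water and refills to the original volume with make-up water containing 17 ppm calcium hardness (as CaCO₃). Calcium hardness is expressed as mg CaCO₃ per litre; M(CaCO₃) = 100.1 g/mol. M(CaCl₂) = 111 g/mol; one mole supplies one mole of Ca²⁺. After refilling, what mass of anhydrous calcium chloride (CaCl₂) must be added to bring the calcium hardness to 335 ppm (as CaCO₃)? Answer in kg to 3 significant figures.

Volume: 2310 m³ = 2,310,000 L.
After draining 43% and refilling: 477 × 0.57 + 17 × 0.43 = 279.2 ppm.
Deficit to target: 335 − 279.2 = 55.8 mg/L.
As CaCO₃: 55.8 mg/L × 2,310,000 L = 128,900 g; ÷ 100.1 = 1288 mol Ca²⁺.
Mass: 1288 × 111 = 142,900 g.

143 kg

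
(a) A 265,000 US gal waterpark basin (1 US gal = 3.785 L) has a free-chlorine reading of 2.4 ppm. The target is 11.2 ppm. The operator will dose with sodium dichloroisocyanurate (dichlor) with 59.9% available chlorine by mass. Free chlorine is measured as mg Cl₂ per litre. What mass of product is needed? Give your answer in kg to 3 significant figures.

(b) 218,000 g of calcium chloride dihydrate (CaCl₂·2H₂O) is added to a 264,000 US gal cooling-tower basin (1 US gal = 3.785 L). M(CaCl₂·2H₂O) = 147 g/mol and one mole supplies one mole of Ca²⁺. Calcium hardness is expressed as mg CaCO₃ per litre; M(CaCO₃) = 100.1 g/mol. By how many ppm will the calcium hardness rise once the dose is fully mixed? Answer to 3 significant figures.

(a) 14.7 kg; (b) 149 ppm

(a) Volume: 265,000 US gal × 3.785 L/gal = 1,003,025 L.
(a) Chlorine deficit: 11.2 − 2.4 = 8.8 ppm = 8.8 mg/L as Cl₂.
(a) Cl₂ equivalent needed: 8.8 mg/L × 1,003,025 L = 8,827,000 mg = 8827 g.
(a) Product at 59.9% available chlorine: 8827 / 0.599 = 14,740 g.

(b) Volume: 264,000 US gal × 3.785 L/gal = 999,240 L.
(b) Moles of Ca²⁺: 218,000 g ÷ 147 g/mol = 1483 mol.
(b) As CaCO₃: 1483 mol × 100.1 g/mol = 148,400 g.
(b) Rise: 148,400 g / 999,240 L × 1000 = 148.6 mg/L.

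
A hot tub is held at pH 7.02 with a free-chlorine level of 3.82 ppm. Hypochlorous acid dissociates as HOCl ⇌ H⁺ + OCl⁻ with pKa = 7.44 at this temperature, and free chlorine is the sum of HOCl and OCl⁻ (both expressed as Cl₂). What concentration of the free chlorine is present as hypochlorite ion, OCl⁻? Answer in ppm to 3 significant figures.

1.05 ppm

[OCl⁻]/[HOCl] = 10^(pH − pKa) = 10^(7.02 − 7.44) = 10^-0.42 = 0.3802.
Fraction as HOCl = 1 / (1 + 0.3802) = 0.7245.
OCl⁻ = (1 − 0.7245) × 3.82 ppm = 1.052 ppm.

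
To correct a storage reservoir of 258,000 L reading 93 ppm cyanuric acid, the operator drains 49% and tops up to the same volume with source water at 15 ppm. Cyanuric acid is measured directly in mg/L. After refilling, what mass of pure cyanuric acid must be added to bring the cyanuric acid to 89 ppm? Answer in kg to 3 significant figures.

After draining 49% and refilling: 93 × 0.51 + 15 × 0.49 = 54.78 ppm.
Deficit to target: 89 − 54.78 = 34.22 mg/L.
Mass: 34.22 mg/L × 258,000 L = 8829 g cyanuric acid.

8.83 kg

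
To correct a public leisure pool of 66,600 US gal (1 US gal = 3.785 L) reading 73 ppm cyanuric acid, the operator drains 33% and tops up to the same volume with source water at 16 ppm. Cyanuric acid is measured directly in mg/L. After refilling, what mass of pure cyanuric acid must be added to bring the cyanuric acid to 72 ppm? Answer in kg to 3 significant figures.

4.49 kg

Volume: 66,600 US gal × 3.785 L/gal = 252,081 L.
After draining 33% and refilling: 73 × 0.67 + 16 × 0.33 = 54.19 ppm.
Deficit to target: 72 − 54.19 = 17.81 mg/L.
Mass: 17.81 mg/L × 252,081 L = 4490 g cyanuric acid.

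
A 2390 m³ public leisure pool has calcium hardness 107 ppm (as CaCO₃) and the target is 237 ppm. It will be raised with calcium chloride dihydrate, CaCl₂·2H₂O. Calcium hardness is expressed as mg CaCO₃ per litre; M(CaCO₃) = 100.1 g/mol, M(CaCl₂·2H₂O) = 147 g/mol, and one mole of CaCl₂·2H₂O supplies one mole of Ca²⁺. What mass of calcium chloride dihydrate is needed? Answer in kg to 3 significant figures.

456 kg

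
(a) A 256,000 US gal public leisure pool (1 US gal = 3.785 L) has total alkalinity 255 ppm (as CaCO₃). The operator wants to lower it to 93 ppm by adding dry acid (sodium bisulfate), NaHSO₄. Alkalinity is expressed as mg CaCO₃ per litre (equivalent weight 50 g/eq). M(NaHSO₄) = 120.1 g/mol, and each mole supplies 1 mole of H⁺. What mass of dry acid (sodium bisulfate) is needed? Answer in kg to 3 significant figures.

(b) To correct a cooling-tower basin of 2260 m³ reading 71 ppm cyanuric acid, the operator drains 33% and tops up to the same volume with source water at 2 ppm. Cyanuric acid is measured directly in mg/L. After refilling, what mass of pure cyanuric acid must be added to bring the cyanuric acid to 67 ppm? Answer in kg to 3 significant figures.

(a) 377 kg; (b) 42.4 kg

(a) Volume: 256,000 US gal × 3.785 L/gal = 968,960 L.
(a) Alkalinity to neutralize: (255 − 93) = 162 mg/L as CaCO₃ × 968,960 L = 157,000 g as CaCO₃.
(a) Equivalents of H⁺ required: 157,000 ÷ 50 g/eq = 3139 eq = 3139 mol NaHSO₄.
(a) Mass of NaHSO₄: 3139 × 120.1 = 377,000 g.

(b) Volume: 2260 m³ = 2,260,000 L.
(b) After draining 33% and refilling: 71 × 0.67 + 2 × 0.33 = 48.23 ppm.
(b) Deficit to target: 67 − 48.23 = 18.77 mg/L.
(b) Mass: 18.77 mg/L × 2,260,000 L = 42,420 g cyanuric acid.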